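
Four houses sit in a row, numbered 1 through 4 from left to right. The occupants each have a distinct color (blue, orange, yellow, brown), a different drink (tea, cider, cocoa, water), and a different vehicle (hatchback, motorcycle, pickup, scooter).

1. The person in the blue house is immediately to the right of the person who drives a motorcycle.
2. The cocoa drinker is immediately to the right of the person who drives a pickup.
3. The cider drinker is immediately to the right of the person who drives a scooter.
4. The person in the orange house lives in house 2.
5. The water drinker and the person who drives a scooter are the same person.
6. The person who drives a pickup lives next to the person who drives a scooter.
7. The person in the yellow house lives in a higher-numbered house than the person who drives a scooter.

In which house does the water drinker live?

1

Clue 4 places the person in the orange house in house 2.
House 1's color must be brown (nothing else left).
House 4 vehicle: only hatchback fits.
The person in the blue house is narrowed to house 3 or 4; consider each.
Placing it in house 3 leads to a contradiction, so it's in house 4.
Clue 1 places the person who drives a motorcycle in house 3.
So house 3 gets yellow for color.
The only drink still possible for house 4 is tea.
That leaves water as the drink for house 1.
By clue 5, the person who drives a scooter is in house 1.
The person who drives a pickup is in house 2 (clue 6).
Clue 2: the cocoa drinker is in house 3.
By clue 3, the cider drinker is in house 2.
So: house 1 = brown/water/scooter, house 2 = orange/cider/pickup, house 3 = yellow/cocoa/motorcycle, house 4 = blue/tea/hatchback.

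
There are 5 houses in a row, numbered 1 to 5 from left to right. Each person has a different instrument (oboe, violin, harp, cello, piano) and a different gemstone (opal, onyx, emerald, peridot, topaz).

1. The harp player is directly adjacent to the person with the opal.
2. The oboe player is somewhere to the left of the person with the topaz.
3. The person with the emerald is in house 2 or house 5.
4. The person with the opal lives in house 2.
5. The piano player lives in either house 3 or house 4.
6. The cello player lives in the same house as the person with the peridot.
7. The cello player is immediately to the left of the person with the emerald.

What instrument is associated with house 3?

The person with the opal is in house 2 (clue 4).
House 5 gemstone: only emerald fits.
Clue 7: the cello player is in house 4.
The only instrument still possible for house 3 is piano.
So house 5 gets violin for instrument.
The person with the peridot is in house 4 (clue 6).
So house 1 gets harp for instrument.
The only instrument still possible for house 2 is oboe.
The only gemstone still possible for house 1 is onyx.
So house 3 gets topaz for gemstone.
So: house 1 = harp/onyx, house 2 = oboe/opal, house 3 = piano/topaz, house 4 = cello/peridot, house 5 = violin/emerald.

piano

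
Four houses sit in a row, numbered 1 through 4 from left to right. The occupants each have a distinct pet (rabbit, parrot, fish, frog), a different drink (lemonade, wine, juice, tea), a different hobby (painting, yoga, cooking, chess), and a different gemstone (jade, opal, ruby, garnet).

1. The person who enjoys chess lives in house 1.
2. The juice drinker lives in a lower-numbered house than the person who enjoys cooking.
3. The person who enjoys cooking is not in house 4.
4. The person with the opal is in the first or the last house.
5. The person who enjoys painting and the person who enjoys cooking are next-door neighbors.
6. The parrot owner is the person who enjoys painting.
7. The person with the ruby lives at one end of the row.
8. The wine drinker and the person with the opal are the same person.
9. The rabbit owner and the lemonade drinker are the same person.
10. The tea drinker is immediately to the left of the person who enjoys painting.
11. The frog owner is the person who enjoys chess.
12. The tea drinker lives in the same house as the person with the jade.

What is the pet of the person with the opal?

Clue 1 places the person who enjoys chess in house 1.
From clue 11, the frog owner must be in house 1.
The juice drinker is narrowed to house 1 or 2; consider each.
Placing it in house 2 leads to a contradiction, so it's in house 1.
The person with the opal is in house 4 (clue 8).
So house 4 gets wine for drink.
That leaves ruby as the gemstone for house 1.
The parrot owner is narrowed to house 3 or 4; consider each.
Placing it in house 3 leads to a contradiction, so it's in house 4.
By clue 6, the person who enjoys painting is in house 4.
Clue 10 places the tea drinker in house 3.
From clue 12, the person with the jade must be in house 3.
So house 2 gets lemonade for drink.
House 2 gemstone: only garnet fits.
Clue 5: the person who enjoys cooking is in house 3.
Clue 9: the rabbit owner is in house 2.
House 3's pet must be fish (nothing else left).
That leaves yoga as the hobby for house 2.
So: house 1 = frog/juice/chess/ruby, house 2 = rabbit/lemonade/yoga/garnet, house 3 = fish/tea/cooking/jade, house 4 = parrot/wine/painting/opal.

parrot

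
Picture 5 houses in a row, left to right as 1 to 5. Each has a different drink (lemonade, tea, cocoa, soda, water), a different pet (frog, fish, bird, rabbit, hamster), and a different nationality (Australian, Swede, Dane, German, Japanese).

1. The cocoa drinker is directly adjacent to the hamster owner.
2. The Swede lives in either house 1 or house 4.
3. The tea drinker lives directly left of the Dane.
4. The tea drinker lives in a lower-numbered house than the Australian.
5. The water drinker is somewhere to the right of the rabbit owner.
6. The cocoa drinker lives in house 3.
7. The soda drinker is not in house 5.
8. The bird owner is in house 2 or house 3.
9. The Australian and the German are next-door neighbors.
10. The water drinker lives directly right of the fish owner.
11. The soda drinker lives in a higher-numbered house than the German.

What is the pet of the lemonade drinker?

hamster

Clue 6: the cocoa drinker is in house 3.
The only pet still possible for house 5 is frog.
House 5 nationality: only Japanese fits.
The soda drinker is narrowed to house 2 or 4; consider each.
Placing it in house 2 leads to a contradiction, so it's in house 4.
The tea drinker is narrowed to house 1 or 2; consider each.
Placing it in house 2 leads to a contradiction, so it's in house 1.
Clue 3: the Dane is in house 2.
By clue 9, the Australian is in house 4.
From clue 9, the German must be in house 3.
So house 1 gets Swede for nationality.
The lemonade drinker is narrowed to house 2 or 5; consider each.
Placing it in house 5 leads to a contradiction, so it's in house 2.
House 5 drink: only water fits.
From clue 10, the fish owner must be in house 4.
So house 1 gets rabbit for pet.
The only pet still possible for house 2 is hamster.
That leaves bird as the pet for house 3.
So: house 1 = tea/rabbit/Swede, house 2 = lemonade/hamster/Dane, house 3 = cocoa/bird/German, house 4 = soda/fish/Australian, house 5 = water/frog/Japanese.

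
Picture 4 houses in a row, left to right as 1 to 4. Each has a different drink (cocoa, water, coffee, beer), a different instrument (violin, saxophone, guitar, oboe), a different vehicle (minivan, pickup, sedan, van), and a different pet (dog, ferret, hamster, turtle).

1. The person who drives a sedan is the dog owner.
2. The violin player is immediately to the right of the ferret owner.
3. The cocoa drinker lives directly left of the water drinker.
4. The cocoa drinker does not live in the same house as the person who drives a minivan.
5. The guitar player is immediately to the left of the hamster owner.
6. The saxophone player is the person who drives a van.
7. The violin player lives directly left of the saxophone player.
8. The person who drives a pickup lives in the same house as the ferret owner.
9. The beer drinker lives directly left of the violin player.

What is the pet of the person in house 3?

The beer drinker is narrowed to house 1 or 2; consider each.
Placing it in house 2 leads to a contradiction, so it's in house 1.
From clue 9, the violin player must be in house 2.
By clue 2, the ferret owner is in house 1.
By clue 7, the saxophone player is in house 3.
The person who drives a pickup is in house 1 (clue 8).
House 1 instrument: only guitar fits.
House 4 instrument: only oboe fits.
The hamster owner is in house 2 (clue 5).
Clue 6 places the person who drives a van in house 3.
Clue 1: the person who drives a sedan is in house 4.
By clue 1, the dog owner is in house 4.
The only vehicle still possible for house 2 is minivan.
House 3 pet: only turtle fits.
From clue 4, the cocoa drinker must be in house 3.
The only drink still possible for house 2 is coffee.
The only drink still possible for house 4 is water.
So: house 1 = beer/guitar/pickup/ferret, house 2 = coffee/violin/minivan/hamster, house 3 = cocoa/saxophone/van/turtle, house 4 = water/oboe/sedan/dog.

turtle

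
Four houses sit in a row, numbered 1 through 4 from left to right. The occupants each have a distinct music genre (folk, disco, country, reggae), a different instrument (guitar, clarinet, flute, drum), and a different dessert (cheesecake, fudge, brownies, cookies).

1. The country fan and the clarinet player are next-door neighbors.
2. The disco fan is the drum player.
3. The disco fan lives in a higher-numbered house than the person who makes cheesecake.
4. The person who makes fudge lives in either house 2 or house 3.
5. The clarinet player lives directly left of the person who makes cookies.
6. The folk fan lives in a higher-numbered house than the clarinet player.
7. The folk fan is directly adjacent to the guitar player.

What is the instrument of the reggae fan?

The person who makes fudge is narrowed to house 2 or 3; consider each.
Placing it in house 2 leads to a contradiction, so it's in house 3.
The only music genre still possible for house 1 is reggae.
The country fan is narrowed to house 2 or 4; consider each.
Placing it in house 4 leads to a contradiction, so it's in house 2.
The disco fan is narrowed to house 3 or 4; consider each.
Placing it in house 3 leads to a contradiction, so it's in house 4.
The drum player is in house 4 (clue 2).
House 3's music genre must be folk (nothing else left).
By clue 6, the clarinet player is in house 1.
Clue 7: the guitar player is in house 2.
House 3's instrument must be flute (nothing else left).
By clue 5, the person who makes cookies is in house 2.
The only dessert still possible for house 4 is brownies.
House 1's dessert must be cheesecake (nothing else left).
So: house 1 = reggae/clarinet/cheesecake, house 2 = country/guitar/cookies, house 3 = folk/flute/fudge, house 4 = disco/drum/brownies.

clarinet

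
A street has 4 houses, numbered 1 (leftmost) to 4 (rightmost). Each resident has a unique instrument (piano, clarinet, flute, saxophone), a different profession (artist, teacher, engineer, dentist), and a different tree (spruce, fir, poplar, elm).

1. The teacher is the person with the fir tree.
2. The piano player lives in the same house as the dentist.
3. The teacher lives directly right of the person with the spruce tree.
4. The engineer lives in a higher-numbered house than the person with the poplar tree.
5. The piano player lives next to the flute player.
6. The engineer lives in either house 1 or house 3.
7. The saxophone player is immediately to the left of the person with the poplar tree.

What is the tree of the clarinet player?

fir

The engineer is in house 3 (clue 6).
The person with the poplar tree is in house 2 (clue 4).
From clue 7, the saxophone player must be in house 1.
Clue 1 places the teacher in house 4.
By clue 3, the person with the spruce tree is in house 3.
Clue 5: the flute player is in house 3.
That leaves artist as the profession for house 1.
House 2 profession: only dentist fits.
The only tree still possible for house 1 is elm.
That leaves fir as the tree for house 4.
By clue 2, the piano player is in house 2.
So house 4 gets clarinet for instrument.
So: house 1 = saxophone/artist/elm, house 2 = piano/dentist/poplar, house 3 = flute/engineer/spruce, house 4 = clarinet/teacher/fir.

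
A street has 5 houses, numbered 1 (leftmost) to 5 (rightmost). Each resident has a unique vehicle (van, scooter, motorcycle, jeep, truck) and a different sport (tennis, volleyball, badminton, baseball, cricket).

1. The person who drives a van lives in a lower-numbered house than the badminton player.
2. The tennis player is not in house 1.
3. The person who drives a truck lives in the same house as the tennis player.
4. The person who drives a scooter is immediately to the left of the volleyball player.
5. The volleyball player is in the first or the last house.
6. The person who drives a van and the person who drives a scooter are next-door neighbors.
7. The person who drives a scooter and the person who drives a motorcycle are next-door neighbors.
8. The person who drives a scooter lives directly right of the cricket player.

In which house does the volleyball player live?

The volleyball player is in house 5 (clue 5).
The person who drives a scooter is in house 4 (clue 4).
The person who drives a van is in house 3 (clue 6).
The cricket player is in house 3 (clue 8).
The only vehicle still possible for house 1 is jeep.
House 2 vehicle: only truck fits.
The only vehicle still possible for house 5 is motorcycle.
The only sport still possible for house 1 is baseball.
The badminton player is in house 4 (clue 1).
Clue 3: the tennis player is in house 2.
So: house 1 = jeep/baseball, house 2 = truck/tennis, house 3 = van/cricket, house 4 = scooter/badminton, house 5 = motorcycle/volleyball.

5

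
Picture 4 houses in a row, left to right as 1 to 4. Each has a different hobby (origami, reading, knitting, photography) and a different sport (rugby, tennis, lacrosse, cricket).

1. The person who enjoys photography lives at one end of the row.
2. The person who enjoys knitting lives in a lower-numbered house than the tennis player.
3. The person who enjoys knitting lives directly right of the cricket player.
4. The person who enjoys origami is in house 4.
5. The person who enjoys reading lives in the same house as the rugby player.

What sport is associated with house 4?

From clue 4, the person who enjoys origami must be in house 4.
That leaves photography as the hobby for house 1.
The person who enjoys knitting is narrowed to house 2 or 3; consider each.
Placing it in house 3 leads to a contradiction, so it's in house 2.
The cricket player is in house 1 (clue 3).
That leaves reading as the hobby for house 3.
Clue 5: the rugby player is in house 3.
That leaves lacrosse as the sport for house 2.
House 4's sport must be tennis (nothing else left).
So: house 1 = photography/cricket, house 2 = knitting/lacrosse, house 3 = reading/rugby, house 4 = origami/tennis.

tennis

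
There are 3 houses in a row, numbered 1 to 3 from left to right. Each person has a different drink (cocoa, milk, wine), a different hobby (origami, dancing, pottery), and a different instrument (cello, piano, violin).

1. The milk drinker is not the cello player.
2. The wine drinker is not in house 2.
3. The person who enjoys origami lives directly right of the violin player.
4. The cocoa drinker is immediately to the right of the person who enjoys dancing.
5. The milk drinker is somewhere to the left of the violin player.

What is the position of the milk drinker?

1

From clue 5, the milk drinker must be in house 1.
The violin player is in house 2 (clue 5).
The only drink still possible for house 2 is cocoa.
The only drink still possible for house 3 is wine.
Clue 1 places the cello player in house 3.
Clue 3: the person who enjoys origami is in house 3.
Clue 4 places the person who enjoys dancing in house 1.
The only hobby still possible for house 2 is pottery.
House 1's instrument must be piano (nothing else left).
So: house 1 = milk/dancing/piano, house 2 = cocoa/pottery/violin, house 3 = wine/origami/cello.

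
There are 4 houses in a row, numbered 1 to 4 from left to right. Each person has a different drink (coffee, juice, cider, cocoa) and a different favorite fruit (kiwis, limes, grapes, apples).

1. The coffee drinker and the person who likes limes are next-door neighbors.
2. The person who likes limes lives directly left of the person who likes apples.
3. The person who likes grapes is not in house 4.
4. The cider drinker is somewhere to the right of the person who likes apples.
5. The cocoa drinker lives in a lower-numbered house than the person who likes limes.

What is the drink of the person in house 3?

So house 4 gets kiwis for favorite fruit.
Clue 2 places the person who likes limes in house 2.
From clue 2, the person who likes apples must be in house 3.
By clue 4, the cider drinker is in house 4.
By clue 5, the cocoa drinker is in house 1.
That leaves grapes as the favorite fruit for house 1.
The coffee drinker is in house 3 (clue 1).
House 2 drink: only juice fits.
So: house 1 = cocoa/grapes, house 2 = juice/limes, house 3 = coffee/apples, house 4 = cider/kiwis.

coffee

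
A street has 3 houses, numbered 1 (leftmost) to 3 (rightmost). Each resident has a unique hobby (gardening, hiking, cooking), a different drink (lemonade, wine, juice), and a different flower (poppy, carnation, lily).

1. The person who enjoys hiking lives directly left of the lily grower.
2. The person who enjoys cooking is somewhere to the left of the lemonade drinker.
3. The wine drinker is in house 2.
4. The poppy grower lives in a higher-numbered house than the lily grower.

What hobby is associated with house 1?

The wine drinker is in house 2 (clue 3).
From clue 4, the poppy grower must be in house 3.
The lily grower is in house 2 (clue 4).
That leaves gardening as the hobby for house 3.
So house 1 gets juice for drink.
So house 3 gets lemonade for drink.
The only flower still possible for house 1 is carnation.
From clue 1, the person who enjoys hiking must be in house 1.
House 2's hobby must be cooking (nothing else left).
So: house 1 = hiking/juice/carnation, house 2 = cooking/wine/lily, house 3 = gardening/lemonade/poppy.

hiking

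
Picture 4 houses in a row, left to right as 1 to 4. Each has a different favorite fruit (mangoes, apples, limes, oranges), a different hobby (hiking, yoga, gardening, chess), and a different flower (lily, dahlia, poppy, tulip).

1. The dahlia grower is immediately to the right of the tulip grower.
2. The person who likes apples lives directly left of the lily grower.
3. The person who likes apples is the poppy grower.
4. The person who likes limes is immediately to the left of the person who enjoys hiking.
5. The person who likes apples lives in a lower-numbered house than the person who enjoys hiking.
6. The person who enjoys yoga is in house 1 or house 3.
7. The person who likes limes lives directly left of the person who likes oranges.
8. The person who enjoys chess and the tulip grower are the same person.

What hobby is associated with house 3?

chess

The person who enjoys yoga is narrowed to house 1 or 3; consider each.
Placing it in house 3 leads to a contradiction, so it's in house 1.
That leaves poppy as the flower for house 1.
The person who likes apples is in house 1 (clue 3).
The lily grower is in house 2 (clue 2).
House 3 flower: only tulip fits.
So house 4 gets dahlia for flower.
Clue 8 places the person who enjoys chess in house 3.
So house 2 gets gardening for hobby.
So house 4 gets hiking for hobby.
Clue 4 places the person who likes limes in house 3.
The person who likes oranges is in house 4 (clue 7).
The only favorite fruit still possible for house 2 is mangoes.
So: house 1 = apples/yoga/poppy, house 2 = mangoes/gardening/lily, house 3 = limes/chess/tulip, house 4 = oranges/hiking/dahlia.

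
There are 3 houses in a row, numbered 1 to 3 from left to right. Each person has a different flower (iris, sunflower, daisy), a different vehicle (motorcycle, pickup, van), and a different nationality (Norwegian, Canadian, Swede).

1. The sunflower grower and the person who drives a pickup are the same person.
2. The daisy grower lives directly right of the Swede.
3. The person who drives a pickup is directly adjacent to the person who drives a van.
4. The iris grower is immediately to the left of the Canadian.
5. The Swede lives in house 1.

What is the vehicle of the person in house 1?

The Swede is in house 1 (clue 5).
Clue 2: the daisy grower is in house 2.
House 3 flower: only sunflower fits.
Clue 1 places the person who drives a pickup in house 3.
By clue 3, the person who drives a van is in house 2.
By clue 4, the Canadian is in house 2.
House 1 flower: only iris fits.
The only vehicle still possible for house 1 is motorcycle.
So house 3 gets Norwegian for nationality.
So: house 1 = iris/motorcycle/Swede, house 2 = daisy/van/Canadian, house 3 = sunflower/pickup/Norwegian.

motorcycle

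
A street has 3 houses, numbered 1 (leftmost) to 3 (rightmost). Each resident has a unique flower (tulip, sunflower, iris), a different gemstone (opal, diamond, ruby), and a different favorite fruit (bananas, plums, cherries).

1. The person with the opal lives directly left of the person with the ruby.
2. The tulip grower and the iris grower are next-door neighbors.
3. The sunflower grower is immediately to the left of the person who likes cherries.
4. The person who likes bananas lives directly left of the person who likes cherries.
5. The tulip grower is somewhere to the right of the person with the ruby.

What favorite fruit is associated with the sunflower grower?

bananas

Clue 5 places the tulip grower in house 3.
The person with the ruby is in house 2 (clue 5).
House 3 gemstone: only diamond fits.
The iris grower is in house 2 (clue 2).
So house 1 gets sunflower for flower.
That leaves opal as the gemstone for house 1.
Clue 3: the person who likes cherries is in house 2.
Clue 4: the person who likes bananas is in house 1.
House 3's favorite fruit must be plums (nothing else left).
So: house 1 = sunflower/opal/bananas, house 2 = iris/ruby/cherries, house 3 = tulip/diamond/plums.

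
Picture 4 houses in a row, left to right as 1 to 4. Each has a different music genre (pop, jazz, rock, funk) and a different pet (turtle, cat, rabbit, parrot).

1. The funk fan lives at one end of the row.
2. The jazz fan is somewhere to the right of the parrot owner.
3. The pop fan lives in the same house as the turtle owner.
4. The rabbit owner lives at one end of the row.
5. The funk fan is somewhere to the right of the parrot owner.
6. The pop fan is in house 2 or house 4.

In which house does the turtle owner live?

2

Clue 5: the funk fan is in house 4.
House 1 music genre: only rock fits.
House 3's music genre must be jazz (nothing else left).
Clue 3 places the turtle owner in house 2.
House 2 music genre: only pop fits.
The only pet still possible for house 1 is parrot.
That leaves cat as the pet for house 3.
House 4 pet: only rabbit fits.
So: house 1 = rock/parrot, house 2 = pop/turtle, house 3 = jazz/cat, house 4 = funk/rabbit.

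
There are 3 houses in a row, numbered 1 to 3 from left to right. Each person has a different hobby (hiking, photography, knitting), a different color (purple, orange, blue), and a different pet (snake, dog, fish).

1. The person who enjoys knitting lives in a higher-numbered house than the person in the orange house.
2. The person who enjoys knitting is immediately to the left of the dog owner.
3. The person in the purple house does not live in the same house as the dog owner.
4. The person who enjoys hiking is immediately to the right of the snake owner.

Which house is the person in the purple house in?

The person who enjoys knitting is in house 2 (clue 2).
Clue 2: the dog owner is in house 3.
The only hobby still possible for house 1 is photography.
House 3's hobby must be hiking (nothing else left).
The only color still possible for house 3 is blue.
Clue 1 places the person in the orange house in house 1.
Clue 4 places the snake owner in house 2.
The only color still possible for house 2 is purple.
The only pet still possible for house 1 is fish.
So: house 1 = photography/orange/fish, house 2 = knitting/purple/snake, house 3 = hiking/blue/dog.

2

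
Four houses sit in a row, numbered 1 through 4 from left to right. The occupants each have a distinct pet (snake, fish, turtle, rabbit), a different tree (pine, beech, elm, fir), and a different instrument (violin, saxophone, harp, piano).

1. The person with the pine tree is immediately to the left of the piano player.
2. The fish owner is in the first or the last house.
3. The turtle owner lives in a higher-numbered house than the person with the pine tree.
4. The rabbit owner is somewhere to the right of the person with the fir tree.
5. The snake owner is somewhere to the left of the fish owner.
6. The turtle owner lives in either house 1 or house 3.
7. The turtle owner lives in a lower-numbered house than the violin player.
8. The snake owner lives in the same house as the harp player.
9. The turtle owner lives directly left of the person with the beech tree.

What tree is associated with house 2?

pine

The fish owner is in house 4 (clue 5).
The turtle owner is in house 3 (clue 6).
By clue 7, the violin player is in house 4.
The person with the beech tree is in house 4 (clue 9).
House 1 pet: only snake fits.
So house 2 gets rabbit for pet.
The person with the fir tree is in house 1 (clue 4).
Clue 8 places the harp player in house 1.
That leaves elm as the tree for house 3.
By clue 1, the piano player is in house 3.
So house 2 gets pine for tree.
So house 2 gets saxophone for instrument.
So: house 1 = snake/fir/harp, house 2 = rabbit/pine/saxophone, house 3 = turtle/elm/piano, house 4 = fish/beech/violin.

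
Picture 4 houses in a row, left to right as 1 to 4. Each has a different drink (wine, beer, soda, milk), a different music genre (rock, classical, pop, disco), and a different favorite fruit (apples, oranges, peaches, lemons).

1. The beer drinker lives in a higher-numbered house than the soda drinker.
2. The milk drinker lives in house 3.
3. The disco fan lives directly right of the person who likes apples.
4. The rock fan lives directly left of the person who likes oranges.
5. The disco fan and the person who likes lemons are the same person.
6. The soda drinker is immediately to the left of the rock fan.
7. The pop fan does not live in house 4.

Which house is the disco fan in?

2

The milk drinker is in house 3 (clue 2).
The beer drinker is narrowed to house 2 or 4; consider each.
Placing it in house 2 leads to a contradiction, so it's in house 4.
The soda drinker is narrowed to house 1 or 2; consider each.
Placing it in house 1 leads to a contradiction, so it's in house 2.
By clue 6, the rock fan is in house 3.
So house 1 gets wine for drink.
Clue 4: the person who likes oranges is in house 4.
The only favorite fruit still possible for house 2 is lemons.
Clue 5: the disco fan is in house 2.
House 4's music genre must be classical (nothing else left).
Clue 3: the person who likes apples is in house 1.
House 1's music genre must be pop (nothing else left).
That leaves peaches as the favorite fruit for house 3.
So: house 1 = wine/pop/apples, house 2 = soda/disco/lemons, house 3 = milk/rock/peaches, house 4 = beer/classical/oranges.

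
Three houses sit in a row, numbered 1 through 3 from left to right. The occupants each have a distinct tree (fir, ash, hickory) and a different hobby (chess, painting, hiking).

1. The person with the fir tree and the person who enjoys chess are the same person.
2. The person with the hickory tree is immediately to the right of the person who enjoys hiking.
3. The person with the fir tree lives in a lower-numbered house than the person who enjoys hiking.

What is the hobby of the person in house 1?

chess

Clue 3 places the person with the fir tree in house 1.
The person who enjoys hiking is in house 2 (clue 3).
Clue 1: the person who enjoys chess is in house 1.
From clue 2, the person with the hickory tree must be in house 3.
The only tree still possible for house 2 is ash.
That leaves painting as the hobby for house 3.
So: house 1 = fir/chess, house 2 = ash/hiking, house 3 = hickory/painting.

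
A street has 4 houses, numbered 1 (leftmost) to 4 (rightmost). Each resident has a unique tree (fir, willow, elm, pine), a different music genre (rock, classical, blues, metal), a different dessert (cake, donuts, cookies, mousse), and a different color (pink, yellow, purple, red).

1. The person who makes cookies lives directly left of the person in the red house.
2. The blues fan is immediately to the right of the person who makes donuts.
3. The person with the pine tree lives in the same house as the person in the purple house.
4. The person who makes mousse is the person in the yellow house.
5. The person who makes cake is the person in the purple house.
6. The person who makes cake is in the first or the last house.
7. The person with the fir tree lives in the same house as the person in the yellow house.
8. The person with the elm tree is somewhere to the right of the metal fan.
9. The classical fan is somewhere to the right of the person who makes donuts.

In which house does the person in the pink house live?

1

The person with the pine tree is narrowed to house 1 or 4; consider each.
Placing it in house 1 leads to a contradiction, so it's in house 4.
Clue 3 places the person in the purple house in house 4.
From clue 5, the person who makes cake must be in house 4.
The person with the elm tree is narrowed to house 2 or 3; consider each.
Placing it in house 3 leads to a contradiction, so it's in house 2.
Clue 8: the metal fan is in house 1.
The person with the fir tree is narrowed to house 1 or 3; consider each.
Placing it in house 1 leads to a contradiction, so it's in house 3.
Clue 7: the person in the yellow house is in house 3.
The only tree still possible for house 1 is willow.
That leaves pink as the color for house 1.
House 2 color: only red fits.
By clue 1, the person who makes cookies is in house 1.
By clue 4, the person who makes mousse is in house 3.
So house 2 gets donuts for dessert.
Clue 2 places the blues fan in house 3.
House 2 music genre: only rock fits.
So house 4 gets classical for music genre.
So: house 1 = willow/metal/cookies/pink, house 2 = elm/rock/donuts/red, house 3 = fir/blues/mousse/yellow, house 4 = pine/classical/cake/purple.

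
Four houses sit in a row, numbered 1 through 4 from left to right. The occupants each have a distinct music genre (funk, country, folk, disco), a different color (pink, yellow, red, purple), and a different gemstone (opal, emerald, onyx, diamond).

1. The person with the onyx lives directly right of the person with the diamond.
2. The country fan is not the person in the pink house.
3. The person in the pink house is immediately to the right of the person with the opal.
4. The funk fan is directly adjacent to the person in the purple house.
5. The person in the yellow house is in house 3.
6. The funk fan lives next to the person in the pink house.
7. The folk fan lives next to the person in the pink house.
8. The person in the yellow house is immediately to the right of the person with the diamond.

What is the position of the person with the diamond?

2

From clue 5, the person in the yellow house must be in house 3.
Clue 8 places the person with the diamond in house 2.
Clue 1 places the person with the onyx in house 3.
That leaves emerald as the gemstone for house 4.
Clue 3: the person in the pink house is in house 2.
House 1 color: only red fits.
So house 4 gets purple for color.
So house 1 gets opal for gemstone.
From clue 4, the funk fan must be in house 3.
So house 1 gets folk for music genre.
The only music genre still possible for house 2 is disco.
That leaves country as the music genre for house 4.
So: house 1 = folk/red/opal, house 2 = disco/pink/diamond, house 3 = funk/yellow/onyx, house 4 = country/purple/emerald.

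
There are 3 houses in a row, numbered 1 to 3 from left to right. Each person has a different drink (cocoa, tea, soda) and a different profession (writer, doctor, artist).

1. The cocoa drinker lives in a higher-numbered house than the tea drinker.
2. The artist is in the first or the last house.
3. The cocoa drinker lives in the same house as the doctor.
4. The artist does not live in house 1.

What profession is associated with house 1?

The artist is in house 3 (clue 4).
The only profession still possible for house 1 is writer.
So house 2 gets doctor for profession.
From clue 3, the cocoa drinker must be in house 2.
So house 1 gets tea for drink.
House 3 drink: only soda fits.
So: house 1 = tea/writer, house 2 = cocoa/doctor, house 3 = soda/artist.

writer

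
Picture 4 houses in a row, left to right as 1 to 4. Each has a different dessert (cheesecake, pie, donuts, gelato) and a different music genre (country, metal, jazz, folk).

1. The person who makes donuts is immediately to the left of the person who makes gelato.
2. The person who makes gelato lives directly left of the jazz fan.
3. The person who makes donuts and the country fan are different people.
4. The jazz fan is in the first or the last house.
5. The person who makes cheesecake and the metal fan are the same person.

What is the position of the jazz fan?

By clue 4, the jazz fan is in house 4.
The person who makes gelato is in house 3 (clue 2).
House 4's dessert must be pie (nothing else left).
The person who makes donuts is in house 2 (clue 1).
House 1 dessert: only cheesecake fits.
The metal fan is in house 1 (clue 5).
So house 2 gets folk for music genre.
That leaves country as the music genre for house 3.
So: house 1 = cheesecake/metal, house 2 = donuts/folk, house 3 = gelato/country, house 4 = pie/jazz.

4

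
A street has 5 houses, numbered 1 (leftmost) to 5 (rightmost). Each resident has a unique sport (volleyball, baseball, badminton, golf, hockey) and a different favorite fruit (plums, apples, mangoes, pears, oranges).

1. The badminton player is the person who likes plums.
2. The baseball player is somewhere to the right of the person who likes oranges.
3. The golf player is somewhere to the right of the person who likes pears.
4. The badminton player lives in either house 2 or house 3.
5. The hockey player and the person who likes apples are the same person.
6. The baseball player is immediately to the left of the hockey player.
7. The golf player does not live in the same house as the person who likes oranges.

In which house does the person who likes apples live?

4

House 1 sport: only volleyball fits.
The badminton player is narrowed to house 2 or 3; consider each.
Placing it in house 3 leads to a contradiction, so it's in house 2.
The person who likes plums is in house 2 (clue 1).
The baseball player is narrowed to house 3 or 4; consider each.
Placing it in house 4 leads to a contradiction, so it's in house 3.
From clue 2, the person who likes oranges must be in house 1.
The hockey player is in house 4 (clue 6).
The only sport still possible for house 5 is golf.
Clue 5: the person who likes apples is in house 4.
So house 3 gets pears for favorite fruit.
House 5 favorite fruit: only mangoes fits.
So: house 1 = volleyball/oranges, house 2 = badminton/plums, house 3 = baseball/pears, house 4 = hockey/apples, house 5 = golf/mangoes.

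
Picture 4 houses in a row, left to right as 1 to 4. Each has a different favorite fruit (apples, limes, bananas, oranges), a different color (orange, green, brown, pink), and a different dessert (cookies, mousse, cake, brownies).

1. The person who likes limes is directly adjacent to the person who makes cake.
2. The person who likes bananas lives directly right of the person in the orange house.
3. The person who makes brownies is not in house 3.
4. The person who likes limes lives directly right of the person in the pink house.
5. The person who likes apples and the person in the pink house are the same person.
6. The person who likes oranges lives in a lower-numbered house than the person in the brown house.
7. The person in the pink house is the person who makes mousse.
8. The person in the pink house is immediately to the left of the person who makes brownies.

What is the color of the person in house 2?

green

The person who likes apples is narrowed to house 1 or 3; consider each.
Placing it in house 3 leads to a contradiction, so it's in house 1.
Clue 5: the person in the pink house is in house 1.
Clue 7: the person who makes mousse is in house 1.
Clue 8 places the person who makes brownies in house 2.
House 3's dessert must be cake (nothing else left).
So house 4 gets cookies for dessert.
Clue 4: the person who likes limes is in house 2.
The only favorite fruit still possible for house 3 is oranges.
So house 4 gets bananas for favorite fruit.
The person in the orange house is in house 3 (clue 2).
The person in the brown house is in house 4 (clue 6).
House 2 color: only green fits.
So: house 1 = apples/pink/mousse, house 2 = limes/green/brownies, house 3 = oranges/orange/cake, house 4 = bananas/brown/cookies.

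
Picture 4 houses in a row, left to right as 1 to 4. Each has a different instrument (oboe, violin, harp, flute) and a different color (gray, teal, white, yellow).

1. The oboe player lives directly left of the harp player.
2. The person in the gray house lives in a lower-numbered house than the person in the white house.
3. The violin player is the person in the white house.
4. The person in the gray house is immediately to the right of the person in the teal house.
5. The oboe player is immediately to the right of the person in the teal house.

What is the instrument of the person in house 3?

harp

House 1's instrument must be flute (nothing else left).
That leaves oboe as the instrument for house 2.
The harp player is in house 3 (clue 1).
Clue 5 places the person in the teal house in house 1.
House 4's instrument must be violin (nothing else left).
By clue 3, the person in the white house is in house 4.
The person in the gray house is in house 2 (clue 4).
The only color still possible for house 3 is yellow.
So: house 1 = flute/teal, house 2 = oboe/gray, house 3 = harp/yellow, house 4 = violin/white.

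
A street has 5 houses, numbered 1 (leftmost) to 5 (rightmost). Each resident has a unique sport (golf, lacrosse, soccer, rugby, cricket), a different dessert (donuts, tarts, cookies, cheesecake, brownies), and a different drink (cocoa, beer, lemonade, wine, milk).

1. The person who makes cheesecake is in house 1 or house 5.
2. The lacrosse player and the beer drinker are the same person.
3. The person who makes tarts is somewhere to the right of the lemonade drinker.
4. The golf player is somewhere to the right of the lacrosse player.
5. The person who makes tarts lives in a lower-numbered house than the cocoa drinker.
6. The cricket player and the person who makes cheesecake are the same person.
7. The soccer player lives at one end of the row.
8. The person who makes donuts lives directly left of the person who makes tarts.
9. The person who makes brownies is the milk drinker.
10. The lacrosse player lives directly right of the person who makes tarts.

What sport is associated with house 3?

lacrosse

House 2's sport must be rugby (nothing else left).
House 3 sport: only lacrosse fits.
The only sport still possible for house 4 is golf.
From clue 2, the beer drinker must be in house 3.
By clue 10, the person who makes tarts is in house 2.
The lemonade drinker is in house 1 (clue 3).
The only dessert still possible for house 1 is donuts.
The only dessert still possible for house 3 is cookies.
House 4's dessert must be brownies (nothing else left).
House 5's dessert must be cheesecake (nothing else left).
The only drink still possible for house 2 is wine.
The cricket player is in house 5 (clue 6).
The milk drinker is in house 4 (clue 9).
The only sport still possible for house 1 is soccer.
House 5's drink must be cocoa (nothing else left).
So: house 1 = soccer/donuts/lemonade, house 2 = rugby/tarts/wine, house 3 = lacrosse/cookies/beer, house 4 = golf/brownies/milk, house 5 = cricket/cheesecake/cocoa.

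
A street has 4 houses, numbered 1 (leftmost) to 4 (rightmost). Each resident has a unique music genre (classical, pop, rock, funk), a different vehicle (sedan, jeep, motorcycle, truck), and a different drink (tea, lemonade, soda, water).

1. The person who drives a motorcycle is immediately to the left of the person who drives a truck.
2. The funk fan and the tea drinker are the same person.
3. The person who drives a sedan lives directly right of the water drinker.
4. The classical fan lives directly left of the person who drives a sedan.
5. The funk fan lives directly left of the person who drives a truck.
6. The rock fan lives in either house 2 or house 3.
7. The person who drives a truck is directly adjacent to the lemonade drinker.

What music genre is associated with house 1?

funk

The only music genre still possible for house 4 is pop.
The rock fan is narrowed to house 2 or 3; consider each.
Placing it in house 2 leads to a contradiction, so it's in house 3.
That leaves jeep as the vehicle for house 4.
The only vehicle still possible for house 1 is motorcycle.
The person who drives a truck is in house 2 (clue 1).
Clue 5: the funk fan is in house 1.
So house 2 gets classical for music genre.
That leaves sedan as the vehicle for house 3.
That leaves soda as the drink for house 4.
Clue 2 places the tea drinker in house 1.
The water drinker is in house 2 (clue 3).
House 3 drink: only lemonade fits.
So: house 1 = funk/motorcycle/tea, house 2 = classical/truck/water, house 3 = rock/sedan/lemonade, house 4 = pop/jeep/soda.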